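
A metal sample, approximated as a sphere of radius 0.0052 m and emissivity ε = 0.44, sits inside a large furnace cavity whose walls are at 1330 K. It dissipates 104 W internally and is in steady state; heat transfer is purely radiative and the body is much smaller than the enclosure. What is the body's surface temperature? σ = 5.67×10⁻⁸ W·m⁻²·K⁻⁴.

T ≈ 1980 K

For a small grey body in a large enclosure, net radiated power = εσA(T⁴ − T_w⁴).
Steady state: P = εσA(T⁴ − T_w⁴) with A = 4πr² = 3.398×10⁻⁴ m².
T⁴ = P/(εσA) + T_w⁴ = 104/(0.44·5.67×10⁻⁸·3.398×10⁻⁴) + (1330)⁴
    = 1.227×10¹³ + 3.129×10¹² = 1.540×10¹³ K⁴.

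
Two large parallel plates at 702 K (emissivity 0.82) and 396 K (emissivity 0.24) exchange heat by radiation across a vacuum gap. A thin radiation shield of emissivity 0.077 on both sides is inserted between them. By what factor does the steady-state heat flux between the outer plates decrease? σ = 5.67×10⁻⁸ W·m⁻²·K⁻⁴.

factor ≈ 6.69

Without shield: q₀ = σΔ(T⁴)/(1/ε₁+1/ε₂−1) with denominator 4.386.
With shield the two gaps are in series; the resistances add: (1/ε₁+1/ε_s−1)+(1/ε_s+1/ε₂−1) = 13.21+16.15 = 29.36.
Heat-flux ratio q₀/q = 29.36/4.386.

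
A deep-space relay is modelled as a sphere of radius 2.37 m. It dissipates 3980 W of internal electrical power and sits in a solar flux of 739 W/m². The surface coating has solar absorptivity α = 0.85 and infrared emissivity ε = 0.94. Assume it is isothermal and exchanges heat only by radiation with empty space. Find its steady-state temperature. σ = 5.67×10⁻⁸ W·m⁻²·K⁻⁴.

At steady state, absorbed solar power + internal power = radiated power.
Absorbed: α·S·A_cross = 0.85·739·17.65 = 11080 W (cross-section πr²).
Total input = 11080 + 3980 = 15060 W.
Radiated: εσ·A_surf·T⁴ with A_surf = 4πr² = 70.58 m².
T⁴ = 15060/(0.94·5.67×10⁻⁸·70.58) = 4.004×10⁹ K⁴.

T ≈ 252 K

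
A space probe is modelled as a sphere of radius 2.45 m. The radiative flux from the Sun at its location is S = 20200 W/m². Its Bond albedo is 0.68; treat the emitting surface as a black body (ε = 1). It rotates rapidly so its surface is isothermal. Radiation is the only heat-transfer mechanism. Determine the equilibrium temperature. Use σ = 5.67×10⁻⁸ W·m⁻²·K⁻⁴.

T ≈ 411 K

At equilibrium, absorbed power = emitted power.
Absorbing cross-section = πr² = 18.86 m²; emitting surface = 4πr² = 75.43 m² (ratio 4).
(1−a)S·A_cross = εσ·A_surf·T⁴  ⇒  T⁴ = (1−a)S/(4σ).
T⁴ = 0.320·20200/(4·5.67×10⁻⁸) = 2.850×10¹⁰ K⁴.
T = (2.850×10¹⁰)^(1/4).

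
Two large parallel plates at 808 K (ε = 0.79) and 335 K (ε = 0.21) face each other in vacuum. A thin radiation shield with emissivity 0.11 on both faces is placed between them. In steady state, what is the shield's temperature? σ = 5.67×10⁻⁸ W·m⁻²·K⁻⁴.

In steady state the net flux on the hot side equals that on the cold side.
σ(T₁⁴−T_s⁴)/D₁ = σ(T_s⁴−T₂⁴)/D₂, with D₁ = 1/ε₁+1/ε_s−1 = 9.357, D₂ = 1/ε_s+1/ε₂−1 = 12.85.
Solve for T_s⁴: T_s⁴ = (D₂·T₁⁴ + D₁·T₂⁴)/(D₁+D₂) = 2.520×10¹¹ K⁴.

T_s ≈ 708 K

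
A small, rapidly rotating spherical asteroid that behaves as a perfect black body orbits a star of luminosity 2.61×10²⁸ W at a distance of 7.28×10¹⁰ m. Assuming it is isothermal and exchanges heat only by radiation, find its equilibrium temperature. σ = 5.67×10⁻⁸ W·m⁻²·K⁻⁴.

First find the stellar flux at distance d: S = L/(4πd²) = 2.61×10²⁸/(4π·(7.28×10¹⁰)²) = 3.919×10⁵ W/m².
For an isothermal sphere, absorbed (1−a)S·πr² = emitted σ·4πr²·T⁴, so T⁴ = (1−a)S/(4σ).
T⁴ = 1.00·3.919×10⁵/(4·5.67×10⁻⁸) = 1.728×10¹² K⁴.

T ≈ 1150 K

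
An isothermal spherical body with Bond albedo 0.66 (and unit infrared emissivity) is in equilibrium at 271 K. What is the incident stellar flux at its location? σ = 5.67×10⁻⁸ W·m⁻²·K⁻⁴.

S ≈ 3600 W/m²

(1−a)S·πr² = σ·4πr²·T⁴ ⇒ S = 4σT⁴/(1−a).
S = 4·5.67×10⁻⁸·5.394×10⁹/0.340.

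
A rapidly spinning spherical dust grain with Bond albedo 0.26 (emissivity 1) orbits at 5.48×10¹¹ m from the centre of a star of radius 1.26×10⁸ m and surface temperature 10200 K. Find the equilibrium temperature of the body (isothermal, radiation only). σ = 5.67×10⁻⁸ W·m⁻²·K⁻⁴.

T ≈ 101 K

The star's surface emits σT_*⁴; at distance d the flux is S = σT_*⁴(R_*/d)².
S = 5.67×10⁻⁸·(10200)⁴·(1.26×10⁸/5.48×10¹¹)² = 32.45 W/m².
For an isothermal sphere T⁴ = (1−a)S/(4σ) = 1.059×10⁸ K⁴.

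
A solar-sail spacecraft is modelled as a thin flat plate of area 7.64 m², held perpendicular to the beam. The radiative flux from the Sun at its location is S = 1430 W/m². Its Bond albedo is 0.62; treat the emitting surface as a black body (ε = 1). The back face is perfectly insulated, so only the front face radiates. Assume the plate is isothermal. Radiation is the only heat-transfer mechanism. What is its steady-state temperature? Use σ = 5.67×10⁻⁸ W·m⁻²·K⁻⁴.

At equilibrium, absorbed power = emitted power.
Absorbing cross-section = A = 7.640 m²; emitting surface = A = 7.640 m² (ratio 1).
(1−a)S·A_cross = εσ·A_surf·T⁴  ⇒  T⁴ = (1−a)S/(1σ).
T⁴ = 0.380·1430/(1·5.67×10⁻⁸) = 9.584×10⁹ K⁴.
T = (9.584×10⁹)^(1/4).

T ≈ 313 K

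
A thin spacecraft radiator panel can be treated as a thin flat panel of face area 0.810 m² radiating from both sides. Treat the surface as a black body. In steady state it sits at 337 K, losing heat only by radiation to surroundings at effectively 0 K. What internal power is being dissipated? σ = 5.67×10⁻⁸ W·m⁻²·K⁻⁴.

P ≈ 1180 W

Steady state: P = εσA T⁴.
A = 2·0.810 = 1.620 m²; T⁴ = (337)⁴ = 1.290×10¹⁰ K⁴.
P = 1.0 × 5.67×10⁻⁸ × 1.620 × 1.290×10¹⁰.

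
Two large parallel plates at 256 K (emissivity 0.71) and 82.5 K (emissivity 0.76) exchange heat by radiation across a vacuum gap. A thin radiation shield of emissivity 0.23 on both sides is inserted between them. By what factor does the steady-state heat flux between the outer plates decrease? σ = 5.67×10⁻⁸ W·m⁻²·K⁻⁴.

Without shield: q₀ = σΔ(T⁴)/(1/ε₁+1/ε₂−1) with denominator 1.724.
With shield the two gaps are in series; the resistances add: (1/ε₁+1/ε_s−1)+(1/ε_s+1/ε₂−1) = 4.756+4.664 = 9.420.
Heat-flux ratio q₀/q = 9.420/1.724.

factor ≈ 5.46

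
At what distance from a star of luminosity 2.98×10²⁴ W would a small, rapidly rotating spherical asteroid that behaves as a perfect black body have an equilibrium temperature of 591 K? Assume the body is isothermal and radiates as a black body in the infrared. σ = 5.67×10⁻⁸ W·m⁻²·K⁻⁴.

d ≈ 2.93×10⁹ m

For an isothermal black-emitting sphere, (1−a)S·πr² = σ·4πr²·T⁴ ⇒ S = 4σT⁴/(1−a).
S = 4·5.67×10⁻⁸·(591)⁴/1.00 = 27670 W/m².
Flux falls as S = L/(4πd²), so d = √(L/(4πS)) = √(2.98×10²⁴/(4π·27670)).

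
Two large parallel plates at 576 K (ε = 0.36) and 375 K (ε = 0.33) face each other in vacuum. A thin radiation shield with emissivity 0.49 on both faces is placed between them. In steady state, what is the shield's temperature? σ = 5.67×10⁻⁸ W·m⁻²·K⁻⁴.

T_s ≈ 508 K

In steady state the net flux on the hot side equals that on the cold side.
σ(T₁⁴−T_s⁴)/D₁ = σ(T_s⁴−T₂⁴)/D₂, with D₁ = 1/ε₁+1/ε_s−1 = 3.819, D₂ = 1/ε_s+1/ε₂−1 = 4.071.
Solve for T_s⁴: T_s⁴ = (D₂·T₁⁴ + D₁·T₂⁴)/(D₁+D₂) = 6.637×10¹⁰ K⁴.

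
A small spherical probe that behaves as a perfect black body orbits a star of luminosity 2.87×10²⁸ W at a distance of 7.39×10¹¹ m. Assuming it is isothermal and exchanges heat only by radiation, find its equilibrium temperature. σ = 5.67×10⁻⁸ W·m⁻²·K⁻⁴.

First find the stellar flux at distance d: S = L/(4πd²) = 2.87×10²⁸/(4π·(7.39×10¹¹)²) = 4182 W/m².
For an isothermal sphere, absorbed (1−a)S·πr² = emitted σ·4πr²·T⁴, so T⁴ = (1−a)S/(4σ).
T⁴ = 1.00·4182/(4·5.67×10⁻⁸) = 1.844×10¹⁰ K⁴.

T ≈ 368 K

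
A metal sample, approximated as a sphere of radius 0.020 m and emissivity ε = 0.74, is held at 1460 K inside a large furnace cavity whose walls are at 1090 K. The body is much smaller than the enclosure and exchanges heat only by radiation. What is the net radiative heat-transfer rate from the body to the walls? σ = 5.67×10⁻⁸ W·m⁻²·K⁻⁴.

P_net ≈ 661 W

For a small grey body in a large enclosure: P_net = εσA(T_body⁴ − T_wall⁴).
A = 4πr² = 0.005027 m²; T_body⁴ − T_wall⁴ = 4.544×10¹² − 1.412×10¹² = 3.132×10¹² K⁴.
|P_net| = 0.74·5.67×10⁻⁸·0.005027·3.132×10¹².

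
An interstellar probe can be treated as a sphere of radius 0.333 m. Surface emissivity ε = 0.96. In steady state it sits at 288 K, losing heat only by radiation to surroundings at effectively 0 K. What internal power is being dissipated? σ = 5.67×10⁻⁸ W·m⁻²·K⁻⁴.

P ≈ 522 W

Steady state: P = εσA T⁴.
A = 4πr² = 1.393 m²; T⁴ = (288)⁴ = 6.880×10⁹ K⁴.
P = 0.96 × 5.67×10⁻⁸ × 1.393 × 6.880×10⁹.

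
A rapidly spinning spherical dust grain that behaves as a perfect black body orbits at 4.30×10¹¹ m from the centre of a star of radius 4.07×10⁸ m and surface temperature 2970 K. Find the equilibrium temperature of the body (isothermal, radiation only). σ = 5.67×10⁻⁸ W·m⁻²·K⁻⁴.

The star's surface emits σT_*⁴; at distance d the flux is S = σT_*⁴(R_*/d)².
S = 5.67×10⁻⁸·(2970)⁴·(4.07×10⁸/4.30×10¹¹)² = 3.952 W/m².
For an isothermal sphere T⁴ = (1−a)S/(4σ) = 1.743×10⁷ K⁴.

T ≈ 64.6 K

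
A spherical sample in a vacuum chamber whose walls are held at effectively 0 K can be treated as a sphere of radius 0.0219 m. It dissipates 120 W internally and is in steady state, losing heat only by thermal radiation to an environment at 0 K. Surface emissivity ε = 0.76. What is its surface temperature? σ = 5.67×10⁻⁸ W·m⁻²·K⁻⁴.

Steady state: internal power = radiated power, P = εσA T⁴.
Radiating area A = 4πr² = 0.006027 m².
T⁴ = P/(εσA) = 120/(0.76·5.67×10⁻⁸·0.006027) = 4.620×10¹¹ K⁴.
T = (4.620×10¹¹)^(1/4).

T ≈ 824 K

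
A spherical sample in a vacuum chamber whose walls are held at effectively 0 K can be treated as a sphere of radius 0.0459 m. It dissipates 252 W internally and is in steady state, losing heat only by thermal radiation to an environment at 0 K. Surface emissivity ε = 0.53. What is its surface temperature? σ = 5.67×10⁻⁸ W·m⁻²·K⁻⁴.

T ≈ 750 K

Steady state: internal power = radiated power, P = εσA T⁴.
Radiating area A = 4πr² = 0.02647 m².
T⁴ = P/(εσA) = 252/(0.53·5.67×10⁻⁸·0.02647) = 3.167×10¹¹ K⁴.
T = (3.167×10¹¹)^(1/4).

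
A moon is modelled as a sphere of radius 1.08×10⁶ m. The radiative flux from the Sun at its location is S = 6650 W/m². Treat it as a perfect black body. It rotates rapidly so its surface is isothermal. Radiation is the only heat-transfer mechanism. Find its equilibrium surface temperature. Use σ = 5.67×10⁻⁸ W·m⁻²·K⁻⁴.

At equilibrium, absorbed power = emitted power.
Absorbing cross-section = πr² = 3.664×10¹² m²; emitting surface = 4πr² = 1.466×10¹³ m² (ratio 4).
S·A_cross = εσ·A_surf·T⁴  ⇒  T⁴ = S/(4σ).
T⁴ = 1.00·6650/(4·5.67×10⁻⁸) = 2.932×10¹⁰ K⁴.
T = (2.932×10¹⁰)^(1/4).

T ≈ 414 K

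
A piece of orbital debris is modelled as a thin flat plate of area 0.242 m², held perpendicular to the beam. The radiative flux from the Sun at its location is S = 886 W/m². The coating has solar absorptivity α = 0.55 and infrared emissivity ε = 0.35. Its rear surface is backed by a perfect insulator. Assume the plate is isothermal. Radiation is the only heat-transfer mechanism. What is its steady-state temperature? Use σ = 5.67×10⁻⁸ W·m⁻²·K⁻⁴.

T ≈ 396 K

At equilibrium, absorbed power = emitted power.
Absorbing cross-section = A = 0.2420 m²; emitting surface = A = 0.2420 m² (ratio 1).
αS·A_cross = εσ·A_surf·T⁴  ⇒  T⁴ = αS/(ε·1σ).
T⁴ = 0.550·886/(0.35·1·5.67×10⁻⁸) = 2.456×10¹⁰ K⁴.
T = (2.456×10¹⁰)^(1/4).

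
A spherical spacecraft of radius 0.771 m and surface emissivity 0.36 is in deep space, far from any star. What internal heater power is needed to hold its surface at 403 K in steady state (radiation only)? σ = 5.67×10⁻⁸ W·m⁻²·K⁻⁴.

P ≈ 4020 W

P = εσ·4πr²·T⁴.
4πr² = 7.470 m²; T⁴ = 2.638×10¹⁰ K⁴.
P = 0.36·5.67×10⁻⁸·7.470·2.638×10¹⁰.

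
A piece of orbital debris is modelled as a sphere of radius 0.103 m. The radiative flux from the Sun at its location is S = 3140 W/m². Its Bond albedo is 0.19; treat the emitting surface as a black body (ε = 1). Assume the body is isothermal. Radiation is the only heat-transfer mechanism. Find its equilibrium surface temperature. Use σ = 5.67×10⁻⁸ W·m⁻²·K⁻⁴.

At equilibrium, absorbed power = emitted power.
Absorbing cross-section = πr² = 0.03333 m²; emitting surface = 4πr² = 0.1333 m² (ratio 4).
(1−a)S·A_cross = εσ·A_surf·T⁴  ⇒  T⁴ = (1−a)S/(4σ).
T⁴ = 0.810·3140/(4·5.67×10⁻⁸) = 1.121×10¹⁰ K⁴.
T = (1.121×10¹⁰)^(1/4).

T ≈ 325 K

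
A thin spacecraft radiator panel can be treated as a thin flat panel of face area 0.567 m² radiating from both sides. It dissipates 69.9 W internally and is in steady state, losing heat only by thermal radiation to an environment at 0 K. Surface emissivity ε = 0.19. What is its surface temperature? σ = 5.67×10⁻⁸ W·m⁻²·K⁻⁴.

Steady state: internal power = radiated power, P = εσA T⁴.
Radiating area A = 2·0.567 = 1.134 m².
T⁴ = P/(εσA) = 69.9/(0.19·5.67×10⁻⁸·1.134) = 5.722×10⁹ K⁴.
T = (5.722×10⁹)^(1/4).

T ≈ 275 K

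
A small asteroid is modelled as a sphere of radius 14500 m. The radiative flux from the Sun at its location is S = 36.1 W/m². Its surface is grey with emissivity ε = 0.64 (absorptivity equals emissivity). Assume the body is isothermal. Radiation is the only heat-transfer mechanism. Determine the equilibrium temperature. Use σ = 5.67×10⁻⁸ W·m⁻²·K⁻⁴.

At equilibrium, absorbed power = emitted power.
Absorbing cross-section = πr² = 6.605×10⁸ m²; emitting surface = 4πr² = 2.642×10⁹ m² (ratio 4).
εS·A_cross = εσ·A_surf·T⁴  ⇒  T⁴ = S/(4σ)   (ε cancels).
T⁴ = 36.1/(4·5.67×10⁻⁸) = 1.592×10⁸ K⁴.
T = (1.592×10⁸)^(1/4).

T ≈ 112 K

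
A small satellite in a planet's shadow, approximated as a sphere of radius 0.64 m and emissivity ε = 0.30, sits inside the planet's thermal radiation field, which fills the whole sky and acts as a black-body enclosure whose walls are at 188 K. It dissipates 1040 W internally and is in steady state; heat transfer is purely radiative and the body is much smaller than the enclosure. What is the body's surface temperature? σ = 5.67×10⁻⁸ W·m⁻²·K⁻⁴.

For a small grey body in a large enclosure, net radiated power = εσA(T⁴ − T_w⁴).
Steady state: P = εσA(T⁴ − T_w⁴) with A = 4πr² = 5.147 m².
T⁴ = P/(εσA) + T_w⁴ = 1040/(0.30·5.67×10⁻⁸·5.147) + (188)⁴
    = 1.188×10¹⁰ + 1.249×10⁹ = 1.313×10¹⁰ K⁴.

T ≈ 338 K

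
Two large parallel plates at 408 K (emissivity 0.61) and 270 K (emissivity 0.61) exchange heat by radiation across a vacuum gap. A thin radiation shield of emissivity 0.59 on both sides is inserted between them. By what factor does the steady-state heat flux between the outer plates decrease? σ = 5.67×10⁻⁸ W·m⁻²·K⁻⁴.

factor ≈ 2.05

Without shield: q₀ = σΔ(T⁴)/(1/ε₁+1/ε₂−1) with denominator 2.279.
With shield the two gaps are in series; the resistances add: (1/ε₁+1/ε_s−1)+(1/ε_s+1/ε₂−1) = 2.334+2.334 = 4.669.
Heat-flux ratio q₀/q = 4.669/2.279.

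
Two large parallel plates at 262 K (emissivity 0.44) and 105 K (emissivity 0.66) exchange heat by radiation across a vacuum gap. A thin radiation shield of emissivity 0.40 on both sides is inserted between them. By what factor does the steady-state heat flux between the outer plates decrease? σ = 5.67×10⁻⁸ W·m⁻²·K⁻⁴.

factor ≈ 2.43

Without shield: q₀ = σΔ(T⁴)/(1/ε₁+1/ε₂−1) with denominator 2.788.
With shield the two gaps are in series; the resistances add: (1/ε₁+1/ε_s−1)+(1/ε_s+1/ε₂−1) = 3.773+3.015 = 6.788.
Heat-flux ratio q₀/q = 6.788/2.788.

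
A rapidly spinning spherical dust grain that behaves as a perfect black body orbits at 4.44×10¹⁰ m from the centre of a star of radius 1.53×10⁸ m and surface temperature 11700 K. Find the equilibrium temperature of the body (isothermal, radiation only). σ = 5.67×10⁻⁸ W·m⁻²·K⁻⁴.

T ≈ 486 K

The star's surface emits σT_*⁴; at distance d the flux is S = σT_*⁴(R_*/d)².
S = 5.67×10⁻⁸·(11700)⁴·(1.53×10⁸/4.44×10¹⁰)² = 12620 W/m².
For an isothermal sphere T⁴ = (1−a)S/(4σ) = 5.563×10¹⁰ K⁴.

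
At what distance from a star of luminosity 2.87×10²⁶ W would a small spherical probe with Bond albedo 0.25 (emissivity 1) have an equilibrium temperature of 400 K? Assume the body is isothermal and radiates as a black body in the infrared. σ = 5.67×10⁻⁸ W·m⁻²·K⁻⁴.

For an isothermal black-emitting sphere, (1−a)S·πr² = σ·4πr²·T⁴ ⇒ S = 4σT⁴/(1−a).
S = 4·5.67×10⁻⁸·(400)⁴/0.750 = 7741 W/m².
Flux falls as S = L/(4πd²), so d = √(L/(4πS)) = √(2.87×10²⁶/(4π·7741)).

d ≈ 5.43×10¹⁰ m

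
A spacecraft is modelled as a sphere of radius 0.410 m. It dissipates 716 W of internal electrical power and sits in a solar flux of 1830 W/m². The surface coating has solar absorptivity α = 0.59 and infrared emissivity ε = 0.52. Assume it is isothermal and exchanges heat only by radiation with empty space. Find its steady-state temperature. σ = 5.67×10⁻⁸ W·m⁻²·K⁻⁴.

At steady state, absorbed solar power + internal power = radiated power.
Absorbed: α·S·A_cross = 0.59·1830·0.5281 = 570.2 W (cross-section πr²).
Total input = 570.2 + 716 = 1286 W.
Radiated: εσ·A_surf·T⁴ with A_surf = 4πr² = 2.112 m².
T⁴ = 1286/(0.52·5.67×10⁻⁸·2.112) = 2.065×10¹⁰ K⁴.

T ≈ 379 K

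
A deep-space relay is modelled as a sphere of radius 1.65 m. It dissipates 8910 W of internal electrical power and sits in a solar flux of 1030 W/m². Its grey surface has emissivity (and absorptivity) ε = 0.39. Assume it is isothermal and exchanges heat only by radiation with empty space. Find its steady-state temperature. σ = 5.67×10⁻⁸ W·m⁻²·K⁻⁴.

At steady state, absorbed solar power + internal power = radiated power.
Absorbed: α·S·A_cross = 0.39·1030·8.553 = 3436 W (cross-section πr²).
Total input = 3436 + 8910 = 12350 W.
Radiated: εσ·A_surf·T⁴ with A_surf = 4πr² = 34.21 m².
T⁴ = 12350/(0.39·5.67×10⁻⁸·34.21) = 1.632×10¹⁰ K⁴.

T ≈ 357 K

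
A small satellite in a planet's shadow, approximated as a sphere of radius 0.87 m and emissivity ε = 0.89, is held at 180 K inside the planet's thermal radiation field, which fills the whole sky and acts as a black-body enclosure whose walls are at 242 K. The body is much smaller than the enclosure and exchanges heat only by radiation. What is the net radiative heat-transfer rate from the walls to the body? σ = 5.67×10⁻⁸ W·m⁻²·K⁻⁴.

For a small grey body in a large enclosure: P_net = εσA(T_body⁴ − T_wall⁴).
A = 4πr² = 9.511 m²; T_body⁴ − T_wall⁴ = 1.050×10⁹ − 3.430×10⁹ = -2.380×10⁹ K⁴.
|P_net| = 0.89·5.67×10⁻⁸·9.511·2.380×10⁹.

P_net ≈ 1140 W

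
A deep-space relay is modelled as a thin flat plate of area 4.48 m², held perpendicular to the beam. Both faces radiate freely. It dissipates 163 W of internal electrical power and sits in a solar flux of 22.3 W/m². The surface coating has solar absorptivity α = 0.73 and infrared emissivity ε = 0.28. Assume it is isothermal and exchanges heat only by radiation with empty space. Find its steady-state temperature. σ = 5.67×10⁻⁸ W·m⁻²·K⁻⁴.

At steady state, absorbed solar power + internal power = radiated power.
Absorbed: α·S·A_cross = 0.73·22.3·4.480 = 72.93 W (cross-section A).
Total input = 72.93 + 163 = 235.9 W.
Radiated: εσ·A_surf·T⁴ with A_surf = 2A = 8.960 m².
T⁴ = 235.9/(0.28·5.67×10⁻⁸·8.960) = 1.659×10⁹ K⁴.

T ≈ 202 K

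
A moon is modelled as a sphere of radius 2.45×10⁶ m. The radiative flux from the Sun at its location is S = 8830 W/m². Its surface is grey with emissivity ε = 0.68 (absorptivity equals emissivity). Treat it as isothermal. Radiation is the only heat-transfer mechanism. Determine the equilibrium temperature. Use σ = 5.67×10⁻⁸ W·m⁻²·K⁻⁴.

At equilibrium, absorbed power = emitted power.
Absorbing cross-section = πr² = 1.886×10¹³ m²; emitting surface = 4πr² = 7.543×10¹³ m² (ratio 4).
εS·A_cross = εσ·A_surf·T⁴  ⇒  T⁴ = S/(4σ)   (ε cancels).
T⁴ = 8830/(4·5.67×10⁻⁸) = 3.893×10¹⁰ K⁴.
T = (3.893×10¹⁰)^(1/4).

T ≈ 444 K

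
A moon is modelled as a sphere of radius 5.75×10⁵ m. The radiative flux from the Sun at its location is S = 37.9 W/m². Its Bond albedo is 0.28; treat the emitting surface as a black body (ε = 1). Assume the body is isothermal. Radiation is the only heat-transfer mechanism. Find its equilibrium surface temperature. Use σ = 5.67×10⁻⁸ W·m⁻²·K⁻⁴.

T ≈ 105 K

At equilibrium, absorbed power = emitted power.
Absorbing cross-section = πr² = 1.039×10¹² m²; emitting surface = 4πr² = 4.155×10¹² m² (ratio 4).
(1−a)S·A_cross = εσ·A_surf·T⁴  ⇒  T⁴ = (1−a)S/(4σ).
T⁴ = 0.720·37.9/(4·5.67×10⁻⁸) = 1.203×10⁸ K⁴.
T = (1.203×10⁸)^(1/4).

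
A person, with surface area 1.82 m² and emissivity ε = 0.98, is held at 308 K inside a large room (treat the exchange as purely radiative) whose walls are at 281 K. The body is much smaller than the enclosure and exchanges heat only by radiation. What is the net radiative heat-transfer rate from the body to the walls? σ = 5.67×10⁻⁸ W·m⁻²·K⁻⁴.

P_net ≈ 280 W

For a small grey body in a large enclosure: P_net = εσA(T_body⁴ − T_wall⁴).
A = 1.82 m²; T_body⁴ − T_wall⁴ = 8.999×10⁹ − 6.235×10⁹ = 2.764×10⁹ K⁴.
|P_net| = 0.98·5.67×10⁻⁸·1.820·2.764×10⁹.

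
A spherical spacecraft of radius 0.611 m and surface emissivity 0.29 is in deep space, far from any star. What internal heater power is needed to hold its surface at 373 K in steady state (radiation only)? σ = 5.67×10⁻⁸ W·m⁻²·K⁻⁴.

P ≈ 1490 W

P = εσ·4πr²·T⁴.
4πr² = 4.691 m²; T⁴ = 1.936×10¹⁰ K⁴.
P = 0.29·5.67×10⁻⁸·4.691·1.936×10¹⁰.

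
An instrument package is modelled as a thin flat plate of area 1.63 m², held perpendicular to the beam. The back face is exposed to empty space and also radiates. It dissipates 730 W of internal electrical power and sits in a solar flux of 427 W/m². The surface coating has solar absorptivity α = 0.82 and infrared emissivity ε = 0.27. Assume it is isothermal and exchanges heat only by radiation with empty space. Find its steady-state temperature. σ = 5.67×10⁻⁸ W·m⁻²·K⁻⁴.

T ≈ 402 K

At steady state, absorbed solar power + internal power = radiated power.
Absorbed: α·S·A_cross = 0.82·427·1.630 = 570.7 W (cross-section A).
Total input = 570.7 + 730 = 1301 W.
Radiated: εσ·A_surf·T⁴ with A_surf = 2A = 3.260 m².
T⁴ = 1301/(0.27·5.67×10⁻⁸·3.260) = 2.606×10¹⁰ K⁴.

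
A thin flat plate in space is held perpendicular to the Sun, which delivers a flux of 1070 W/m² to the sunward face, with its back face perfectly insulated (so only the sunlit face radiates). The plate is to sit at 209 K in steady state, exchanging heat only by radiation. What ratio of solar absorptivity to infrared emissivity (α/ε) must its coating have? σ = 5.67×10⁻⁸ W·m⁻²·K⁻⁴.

α/ε ≈ 0.101

Balance: αS·A = εσ·1A·T⁴ ⇒ α/ε = σT⁴/S.
α/ε = 5.67×10⁻⁸·(209)⁴/1070 = 5.67×10⁻⁸·1.908×10⁹/1070.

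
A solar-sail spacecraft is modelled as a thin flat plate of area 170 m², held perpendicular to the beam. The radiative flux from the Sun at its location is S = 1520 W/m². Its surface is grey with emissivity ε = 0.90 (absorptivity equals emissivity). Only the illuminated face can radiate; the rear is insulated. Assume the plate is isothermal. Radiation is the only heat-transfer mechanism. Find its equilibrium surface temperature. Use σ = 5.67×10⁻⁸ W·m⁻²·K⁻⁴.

At equilibrium, absorbed power = emitted power.
Absorbing cross-section = A = 170.0 m²; emitting surface = A = 170.0 m² (ratio 1).
εS·A_cross = εσ·A_surf·T⁴  ⇒  T⁴ = S/(1σ)   (ε cancels).
T⁴ = 1520/(1·5.67×10⁻⁸) = 2.681×10¹⁰ K⁴.
T = (2.681×10¹⁰)^(1/4).

T ≈ 405 K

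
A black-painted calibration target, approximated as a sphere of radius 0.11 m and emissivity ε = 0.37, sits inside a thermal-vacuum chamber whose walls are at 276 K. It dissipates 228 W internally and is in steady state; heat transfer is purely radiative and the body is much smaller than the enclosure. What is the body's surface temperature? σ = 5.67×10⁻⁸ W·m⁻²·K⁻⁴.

T ≈ 527 K

For a small grey body in a large enclosure, net radiated power = εσA(T⁴ − T_w⁴).
Steady state: P = εσA(T⁴ − T_w⁴) with A = 4πr² = 0.1521 m².
T⁴ = P/(εσA) + T_w⁴ = 228/(0.37·5.67×10⁻⁸·0.1521) + (276)⁴
    = 7.148×10¹⁰ + 5.803×10⁹ = 7.728×10¹⁰ K⁴.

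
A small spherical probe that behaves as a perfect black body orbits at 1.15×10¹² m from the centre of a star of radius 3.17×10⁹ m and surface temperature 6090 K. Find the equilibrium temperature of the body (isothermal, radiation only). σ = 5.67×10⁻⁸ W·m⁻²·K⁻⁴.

T ≈ 226 K

The star's surface emits σT_*⁴; at distance d the flux is S = σT_*⁴(R_*/d)².
S = 5.67×10⁻⁸·(6090)⁴·(3.17×10⁹/1.15×10¹²)² = 592.6 W/m².
For an isothermal sphere T⁴ = (1−a)S/(4σ) = 2.613×10⁹ K⁴.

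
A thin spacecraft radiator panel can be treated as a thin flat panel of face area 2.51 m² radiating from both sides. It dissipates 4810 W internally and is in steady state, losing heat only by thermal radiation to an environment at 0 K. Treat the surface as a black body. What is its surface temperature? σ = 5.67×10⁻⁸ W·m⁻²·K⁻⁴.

T ≈ 361 K

Steady state: internal power = radiated power, P = εσA T⁴.
Radiating area A = 2·2.51 = 5.020 m².
T⁴ = P/(εσA) = 4810/(1.0·5.67×10⁻⁸·5.020) = 1.690×10¹⁰ K⁴.
T = (1.690×10¹⁰)^(1/4).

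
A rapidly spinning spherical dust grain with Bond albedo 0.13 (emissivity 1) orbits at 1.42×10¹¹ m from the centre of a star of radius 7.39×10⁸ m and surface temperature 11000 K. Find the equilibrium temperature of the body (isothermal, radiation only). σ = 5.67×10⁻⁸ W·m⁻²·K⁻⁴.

T ≈ 542 K

The star's surface emits σT_*⁴; at distance d the flux is S = σT_*⁴(R_*/d)².
S = 5.67×10⁻⁸·(11000)⁴·(7.39×10⁸/1.42×10¹¹)² = 22480 W/m².
For an isothermal sphere T⁴ = (1−a)S/(4σ) = 8.625×10¹⁰ K⁴.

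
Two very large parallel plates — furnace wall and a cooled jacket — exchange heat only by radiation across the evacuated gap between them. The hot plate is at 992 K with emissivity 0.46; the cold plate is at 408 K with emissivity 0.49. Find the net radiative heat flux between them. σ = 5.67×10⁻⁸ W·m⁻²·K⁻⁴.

q ≈ 16600 W/m²

For two infinite grey parallel plates, q = σ(T₁⁴ − T₂⁴)/(1/ε₁ + 1/ε₂ − 1).
T₁⁴ − T₂⁴ = 9.684×10¹¹ − 2.771×10¹⁰ = 9.407×10¹¹ K⁴.
1/ε₁ + 1/ε₂ − 1 = 2.174 + 2.041 − 1 = 3.215.
q = 5.67×10⁻⁸ × 9.407×10¹¹ / 3.215.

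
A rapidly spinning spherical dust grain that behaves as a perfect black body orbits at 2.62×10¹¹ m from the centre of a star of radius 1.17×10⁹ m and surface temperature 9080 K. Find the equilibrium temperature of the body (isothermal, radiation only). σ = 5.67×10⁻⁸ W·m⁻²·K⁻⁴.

The star's surface emits σT_*⁴; at distance d the flux is S = σT_*⁴(R_*/d)².
S = 5.67×10⁻⁸·(9080)⁴·(1.17×10⁹/2.62×10¹¹)² = 7686 W/m².
For an isothermal sphere T⁴ = (1−a)S/(4σ) = 3.389×10¹⁰ K⁴.

T ≈ 429 K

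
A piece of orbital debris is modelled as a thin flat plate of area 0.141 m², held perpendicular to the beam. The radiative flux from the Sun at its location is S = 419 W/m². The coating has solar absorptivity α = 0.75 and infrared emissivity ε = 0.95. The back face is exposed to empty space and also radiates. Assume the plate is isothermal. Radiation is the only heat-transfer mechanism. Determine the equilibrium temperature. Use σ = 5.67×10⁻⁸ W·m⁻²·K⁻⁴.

At equilibrium, absorbed power = emitted power.
Absorbing cross-section = A = 0.1410 m²; emitting surface = 2A = 0.2820 m² (ratio 2).
αS·A_cross = εσ·A_surf·T⁴  ⇒  T⁴ = αS/(ε·2σ).
T⁴ = 0.750·419/(0.95·2·5.67×10⁻⁸) = 2.917×10⁹ K⁴.
T = (2.917×10⁹)^(1/4).

T ≈ 232 K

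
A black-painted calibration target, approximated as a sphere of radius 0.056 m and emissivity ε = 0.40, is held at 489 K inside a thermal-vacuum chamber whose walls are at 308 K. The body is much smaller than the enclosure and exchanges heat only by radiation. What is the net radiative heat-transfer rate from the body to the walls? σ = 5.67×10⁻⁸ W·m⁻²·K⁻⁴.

For a small grey body in a large enclosure: P_net = εσA(T_body⁴ − T_wall⁴).
A = 4πr² = 0.03941 m²; T_body⁴ − T_wall⁴ = 5.718×10¹⁰ − 8.999×10⁹ = 4.818×10¹⁰ K⁴.
|P_net| = 0.40·5.67×10⁻⁸·0.03941·4.818×10¹⁰.

P_net ≈ 43.1 W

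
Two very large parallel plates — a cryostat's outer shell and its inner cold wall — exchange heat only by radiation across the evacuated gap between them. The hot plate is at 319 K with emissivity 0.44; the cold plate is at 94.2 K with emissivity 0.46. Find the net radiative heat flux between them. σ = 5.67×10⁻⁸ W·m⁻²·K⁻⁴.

q ≈ 169 W/m²

For two infinite grey parallel plates, q = σ(T₁⁴ − T₂⁴)/(1/ε₁ + 1/ε₂ − 1).
T₁⁴ − T₂⁴ = 1.036×10¹⁰ − 7.874×10⁷ = 1.028×10¹⁰ K⁴.
1/ε₁ + 1/ε₂ − 1 = 2.273 + 2.174 − 1 = 3.447.
q = 5.67×10⁻⁸ × 1.028×10¹⁰ / 3.447.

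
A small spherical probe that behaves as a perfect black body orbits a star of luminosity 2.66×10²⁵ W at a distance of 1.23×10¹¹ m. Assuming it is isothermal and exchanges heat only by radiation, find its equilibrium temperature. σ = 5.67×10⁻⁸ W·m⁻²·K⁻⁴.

T ≈ 158 K

First find the stellar flux at distance d: S = L/(4πd²) = 2.66×10²⁵/(4π·(1.23×10¹¹)²) = 139.9 W/m².
For an isothermal sphere, absorbed (1−a)S·πr² = emitted σ·4πr²·T⁴, so T⁴ = (1−a)S/(4σ).
T⁴ = 1.00·139.9/(4·5.67×10⁻⁸) = 6.169×10⁸ K⁴.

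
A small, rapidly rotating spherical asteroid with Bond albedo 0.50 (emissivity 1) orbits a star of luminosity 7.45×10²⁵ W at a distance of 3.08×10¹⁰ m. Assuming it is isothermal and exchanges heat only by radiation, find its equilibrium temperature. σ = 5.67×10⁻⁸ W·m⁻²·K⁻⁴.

T ≈ 343 K

First find the stellar flux at distance d: S = L/(4πd²) = 7.45×10²⁵/(4π·(3.08×10¹⁰)²) = 6249 W/m².
For an isothermal sphere, absorbed (1−a)S·πr² = emitted σ·4πr²·T⁴, so T⁴ = (1−a)S/(4σ).
T⁴ = 0.500·6249/(4·5.67×10⁻⁸) = 1.378×10¹⁰ K⁴.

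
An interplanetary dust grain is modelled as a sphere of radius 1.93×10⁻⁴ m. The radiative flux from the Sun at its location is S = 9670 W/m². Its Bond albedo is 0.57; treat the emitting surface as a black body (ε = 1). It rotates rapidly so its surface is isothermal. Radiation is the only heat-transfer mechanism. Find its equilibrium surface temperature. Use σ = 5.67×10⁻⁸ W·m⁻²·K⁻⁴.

T ≈ 368 K

At equilibrium, absorbed power = emitted power.
Absorbing cross-section = πr² = 1.170×10⁻⁷ m²; emitting surface = 4πr² = 4.681×10⁻⁷ m² (ratio 4).
(1−a)S·A_cross = εσ·A_surf·T⁴  ⇒  T⁴ = (1−a)S/(4σ).
T⁴ = 0.430·9670/(4·5.67×10⁻⁸) = 1.833×10¹⁰ K⁴.
T = (1.833×10¹⁰)^(1/4).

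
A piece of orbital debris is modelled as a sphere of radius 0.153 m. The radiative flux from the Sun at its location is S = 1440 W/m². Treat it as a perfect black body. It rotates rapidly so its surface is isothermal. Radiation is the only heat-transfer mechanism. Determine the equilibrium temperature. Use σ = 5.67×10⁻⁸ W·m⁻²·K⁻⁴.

T ≈ 282 K

At equilibrium, absorbed power = emitted power.
Absorbing cross-section = πr² = 0.07354 m²; emitting surface = 4πr² = 0.2942 m² (ratio 4).
S·A_cross = εσ·A_surf·T⁴  ⇒  T⁴ = S/(4σ).
T⁴ = 1.00·1440/(4·5.67×10⁻⁸) = 6.349×10⁹ K⁴.
T = (6.349×10⁹)^(1/4).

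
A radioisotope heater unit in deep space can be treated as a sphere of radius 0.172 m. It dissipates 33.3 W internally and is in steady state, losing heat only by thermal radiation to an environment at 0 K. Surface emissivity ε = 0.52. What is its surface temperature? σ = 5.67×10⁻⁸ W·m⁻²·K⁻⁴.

Steady state: internal power = radiated power, P = εσA T⁴.
Radiating area A = 4πr² = 0.3718 m².
T⁴ = P/(εσA) = 33.3/(0.52·5.67×10⁻⁸·0.3718) = 3.038×10⁹ K⁴.
T = (3.038×10⁹)^(1/4).

T ≈ 235 K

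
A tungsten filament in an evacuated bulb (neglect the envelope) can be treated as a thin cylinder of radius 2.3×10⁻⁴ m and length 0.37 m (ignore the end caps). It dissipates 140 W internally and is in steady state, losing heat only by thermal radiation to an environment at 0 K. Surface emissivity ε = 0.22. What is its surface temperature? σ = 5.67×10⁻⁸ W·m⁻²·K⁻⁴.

Steady state: internal power = radiated power, P = εσA T⁴.
Radiating area A = 2πrL = 5.347×10⁻⁴ m².
T⁴ = P/(εσA) = 140/(0.22·5.67×10⁻⁸·5.347×10⁻⁴) = 2.099×10¹³ K⁴.
T = (2.099×10¹³)^(1/4).

T ≈ 2140 K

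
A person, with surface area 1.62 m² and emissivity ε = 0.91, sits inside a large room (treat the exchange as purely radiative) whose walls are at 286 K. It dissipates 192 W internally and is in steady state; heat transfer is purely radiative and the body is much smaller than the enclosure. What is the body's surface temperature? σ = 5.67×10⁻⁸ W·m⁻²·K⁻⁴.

T ≈ 308 K

For a small grey body in a large enclosure, net radiated power = εσA(T⁴ − T_w⁴).
Steady state: P = εσA(T⁴ − T_w⁴) with A = 1.62 m².
T⁴ = P/(εσA) + T_w⁴ = 192/(0.91·5.67×10⁻⁸·1.620) + (286)⁴
    = 2.297×10⁹ + 6.691×10⁹ = 8.988×10⁹ K⁴.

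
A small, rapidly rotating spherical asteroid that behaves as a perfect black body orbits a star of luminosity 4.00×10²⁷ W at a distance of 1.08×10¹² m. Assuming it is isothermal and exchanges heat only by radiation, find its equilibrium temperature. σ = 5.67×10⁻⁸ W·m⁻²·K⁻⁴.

T ≈ 186 K

First find the stellar flux at distance d: S = L/(4πd²) = 4.00×10²⁷/(4π·(1.08×10¹²)²) = 272.9 W/m².
For an isothermal sphere, absorbed (1−a)S·πr² = emitted σ·4πr²·T⁴, so T⁴ = (1−a)S/(4σ).
T⁴ = 1.00·272.9/(4·5.67×10⁻⁸) = 1.203×10⁹ K⁴.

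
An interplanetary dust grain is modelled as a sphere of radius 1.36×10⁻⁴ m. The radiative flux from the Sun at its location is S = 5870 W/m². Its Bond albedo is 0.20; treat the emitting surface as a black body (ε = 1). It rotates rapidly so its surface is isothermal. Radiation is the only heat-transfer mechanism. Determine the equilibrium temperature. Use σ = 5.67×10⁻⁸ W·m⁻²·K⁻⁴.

At equilibrium, absorbed power = emitted power.
Absorbing cross-section = πr² = 5.811×10⁻⁸ m²; emitting surface = 4πr² = 2.324×10⁻⁷ m² (ratio 4).
(1−a)S·A_cross = εσ·A_surf·T⁴  ⇒  T⁴ = (1−a)S/(4σ).
T⁴ = 0.800·5870/(4·5.67×10⁻⁸) = 2.071×10¹⁰ K⁴.
T = (2.071×10¹⁰)^(1/4).

T ≈ 379 K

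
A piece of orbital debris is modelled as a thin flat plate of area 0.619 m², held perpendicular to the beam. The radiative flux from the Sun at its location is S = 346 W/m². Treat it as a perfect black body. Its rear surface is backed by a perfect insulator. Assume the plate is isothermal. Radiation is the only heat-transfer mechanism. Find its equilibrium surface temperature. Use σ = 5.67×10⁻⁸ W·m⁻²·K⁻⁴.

At equilibrium, absorbed power = emitted power.
Absorbing cross-section = A = 0.6190 m²; emitting surface = A = 0.6190 m² (ratio 1).
S·A_cross = εσ·A_surf·T⁴  ⇒  T⁴ = S/(1σ).
T⁴ = 1.00·346/(1·5.67×10⁻⁸) = 6.102×10⁹ K⁴.
T = (6.102×10⁹)^(1/4).

T ≈ 279 K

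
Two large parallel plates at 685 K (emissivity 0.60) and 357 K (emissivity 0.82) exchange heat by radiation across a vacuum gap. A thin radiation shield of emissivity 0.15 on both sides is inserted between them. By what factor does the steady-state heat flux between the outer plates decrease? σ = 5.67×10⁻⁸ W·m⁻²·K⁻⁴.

Without shield: q₀ = σΔ(T⁴)/(1/ε₁+1/ε₂−1) with denominator 1.886.
With shield the two gaps are in series; the resistances add: (1/ε₁+1/ε_s−1)+(1/ε_s+1/ε₂−1) = 7.333+6.886 = 14.22.
Heat-flux ratio q₀/q = 14.22/1.886.

factor ≈ 7.54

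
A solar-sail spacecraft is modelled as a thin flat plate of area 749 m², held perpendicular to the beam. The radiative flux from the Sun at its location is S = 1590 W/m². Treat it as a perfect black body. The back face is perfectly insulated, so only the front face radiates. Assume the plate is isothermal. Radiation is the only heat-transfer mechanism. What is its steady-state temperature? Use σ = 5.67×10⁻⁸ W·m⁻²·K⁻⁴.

T ≈ 409 K

At equilibrium, absorbed power = emitted power.
Absorbing cross-section = A = 749.0 m²; emitting surface = A = 749.0 m² (ratio 1).
S·A_cross = εσ·A_surf·T⁴  ⇒  T⁴ = S/(1σ).
T⁴ = 1.00·1590/(1·5.67×10⁻⁸) = 2.804×10¹⁰ K⁴.
T = (2.804×10¹⁰)^(1/4).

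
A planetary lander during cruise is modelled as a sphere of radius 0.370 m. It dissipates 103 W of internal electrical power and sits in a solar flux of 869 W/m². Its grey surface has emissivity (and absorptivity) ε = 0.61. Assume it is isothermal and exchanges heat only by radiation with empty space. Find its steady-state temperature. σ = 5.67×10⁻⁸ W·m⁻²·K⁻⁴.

At steady state, absorbed solar power + internal power = radiated power.
Absorbed: α·S·A_cross = 0.61·869·0.4301 = 228.0 W (cross-section πr²).
Total input = 228.0 + 103 = 331.0 W.
Radiated: εσ·A_surf·T⁴ with A_surf = 4πr² = 1.720 m².
T⁴ = 331.0/(0.61·5.67×10⁻⁸·1.720) = 5.563×10⁹ K⁴.

T ≈ 273 K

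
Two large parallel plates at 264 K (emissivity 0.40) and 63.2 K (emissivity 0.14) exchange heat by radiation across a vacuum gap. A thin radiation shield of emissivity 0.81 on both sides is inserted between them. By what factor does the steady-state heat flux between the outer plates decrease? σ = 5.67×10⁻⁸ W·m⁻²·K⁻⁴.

Without shield: q₀ = σΔ(T⁴)/(1/ε₁+1/ε₂−1) with denominator 8.643.
With shield the two gaps are in series; the resistances add: (1/ε₁+1/ε_s−1)+(1/ε_s+1/ε₂−1) = 2.735+7.377 = 10.11.
Heat-flux ratio q₀/q = 10.11/8.643.

factor ≈ 1.17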